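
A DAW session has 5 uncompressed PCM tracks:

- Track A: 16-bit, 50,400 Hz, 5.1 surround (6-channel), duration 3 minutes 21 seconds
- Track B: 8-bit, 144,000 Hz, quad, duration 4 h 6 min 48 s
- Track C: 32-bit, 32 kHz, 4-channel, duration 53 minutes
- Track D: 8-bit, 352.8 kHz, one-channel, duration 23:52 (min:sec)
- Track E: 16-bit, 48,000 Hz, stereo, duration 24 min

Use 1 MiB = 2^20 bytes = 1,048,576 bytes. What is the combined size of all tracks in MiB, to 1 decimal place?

10548.4 MiB

Track A: 3 minutes 21 seconds = 201 s; 50,400 × 201 × 2 × 6 = 121,564,800 bytes.
Track B: 4 h 6 min 48 s = 14,808 s; 144,000 × 14,808 × 1 × 4 = 8,529,408,000 bytes.
Track C: 53 minutes = 3,180 s; 32,000 × 3,180 × 4 × 4 = 1,628,160,000 bytes.
Track D: 23:52 (min:sec) = 1,432 s; 352,800 × 1,432 × 1 × 1 = 505,209,600 bytes.
Track E: 24 min = 1,440 s; 48,000 × 1,440 × 2 × 2 = 276,480,000 bytes.
Total = 11,060,822,400 bytes = 10548.4 MiB.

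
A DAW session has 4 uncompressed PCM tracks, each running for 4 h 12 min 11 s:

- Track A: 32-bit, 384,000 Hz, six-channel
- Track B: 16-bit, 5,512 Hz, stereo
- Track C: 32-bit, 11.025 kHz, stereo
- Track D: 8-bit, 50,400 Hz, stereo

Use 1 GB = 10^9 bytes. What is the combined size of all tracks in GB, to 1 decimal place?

142.6 GB

4 h 12 min 11 s = 15,131 s.
Track A: 384,000 × 15,131 × 4 × 6 = 139,447,296,000 bytes.
Track B: 5,512 × 15,131 × 2 × 2 = 333,608,288 bytes.
Track C: 11,025 × 15,131 × 4 × 2 = 1,334,554,200 bytes.
Track D: 50,400 × 15,131 × 1 × 2 = 1,525,204,800 bytes.
Total = 142,640,663,288 bytes = 142.6 GB.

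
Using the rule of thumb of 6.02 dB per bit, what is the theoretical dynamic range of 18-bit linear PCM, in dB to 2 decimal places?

108.36 dB

18 × 6.02 = 108.36 dB.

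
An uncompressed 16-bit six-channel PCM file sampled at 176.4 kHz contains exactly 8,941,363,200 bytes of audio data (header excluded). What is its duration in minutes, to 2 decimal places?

Byte rate = 176,400 × 2 × 6 = 2,116,800 bytes/s.
Duration = 8,941,363,200 / 2,116,800 = 4,224 s.
4,224 s / 60 = 70.40 minutes.

70.40 minutes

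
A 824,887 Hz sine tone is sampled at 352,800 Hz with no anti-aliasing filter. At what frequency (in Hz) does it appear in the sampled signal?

Nyquist = 352,800/2 = 176,400 Hz; 824,887 Hz exceeds it.
Alias = |824,887 − 2×352,800| = |824,887 − 705,600| = 119,287 Hz.

119,287 Hz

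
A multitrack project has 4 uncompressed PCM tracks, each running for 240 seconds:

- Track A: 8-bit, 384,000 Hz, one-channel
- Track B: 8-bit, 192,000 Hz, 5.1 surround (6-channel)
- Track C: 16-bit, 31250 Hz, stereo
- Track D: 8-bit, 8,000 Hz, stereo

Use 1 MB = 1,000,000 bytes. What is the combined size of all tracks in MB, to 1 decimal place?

402.5 MB

Track A: 384,000 × 240 × 1 × 1 = 92,160,000 bytes.
Track B: 192,000 × 240 × 1 × 6 = 276,480,000 bytes.
Track C: 31,250 × 240 × 2 × 2 = 30,000,000 bytes.
Track D: 8,000 × 240 × 1 × 2 = 3,840,000 bytes.
Total = 402,480,000 bytes = 402.5 MB.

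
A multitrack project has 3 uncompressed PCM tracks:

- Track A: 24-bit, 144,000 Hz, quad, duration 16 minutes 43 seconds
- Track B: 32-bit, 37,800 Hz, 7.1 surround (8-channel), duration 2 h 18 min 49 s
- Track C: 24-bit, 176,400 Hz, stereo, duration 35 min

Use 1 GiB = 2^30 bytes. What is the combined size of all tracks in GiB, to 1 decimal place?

Track A: 16 minutes 43 seconds = 1,003 s; 144,000 × 1,003 × 3 × 4 = 1,733,184,000 bytes.
Track B: 2 h 18 min 49 s = 8,329 s; 37,800 × 8,329 × 4 × 8 = 10,074,758,400 bytes.
Track C: 35 min = 2,100 s; 176,400 × 2,100 × 3 × 2 = 2,222,640,000 bytes.
Total = 14,030,582,400 bytes = 13.1 GiB.

13.1 GiB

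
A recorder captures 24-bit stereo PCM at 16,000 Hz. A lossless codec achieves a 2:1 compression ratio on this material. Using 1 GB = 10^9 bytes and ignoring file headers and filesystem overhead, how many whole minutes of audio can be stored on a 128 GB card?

Uncompressed byte rate = 16,000 × 3 × 2 = 96,000 bytes/s.
After 2:1 compression, effective rate ≈ 48000 bytes/s.
Capacity = 128 × 1,000,000,000 = 128,000,000,000 bytes.
128,000,000,000 / effective rate ≈ 2666666.67 s → 44,444 minutes.

44,444 minutes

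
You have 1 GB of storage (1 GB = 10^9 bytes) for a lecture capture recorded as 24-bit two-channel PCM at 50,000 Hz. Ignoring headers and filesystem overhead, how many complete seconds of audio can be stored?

Uncompressed byte rate = 50,000 × 3 × 2 = 300,000 bytes/s.
Capacity = 1 × 1,000,000,000 = 1,000,000,000 bytes.
1,000,000,000 / 300,000 ≈ 3333.33 s → 3,333 seconds.

3,333 seconds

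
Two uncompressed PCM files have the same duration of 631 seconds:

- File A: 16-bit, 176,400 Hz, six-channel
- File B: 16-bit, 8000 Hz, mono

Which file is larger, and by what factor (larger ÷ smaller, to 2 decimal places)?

File A, by a factor of 132.30

File A: 176,400 × 2 × 6 = 2,116,800 bytes/s.
File B: 8,000 × 2 × 1 = 16,000 bytes/s.
File A is larger; ratio = 1,335,700,800 / 10,096,000 = 132.30.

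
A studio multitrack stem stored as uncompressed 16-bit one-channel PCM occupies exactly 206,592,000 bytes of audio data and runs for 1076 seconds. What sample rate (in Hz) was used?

96,000 Hz

Bytes = sample_rate × seconds × bytes_per_sample × channels.
sample_rate = 206,592,000 / (1,076 × 2 × 1) = 206,592,000 / 2,152 = 96,000 Hz.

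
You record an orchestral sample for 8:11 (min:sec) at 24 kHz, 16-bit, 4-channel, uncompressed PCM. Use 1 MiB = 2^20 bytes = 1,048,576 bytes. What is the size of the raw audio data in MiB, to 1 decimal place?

89.9 MiB

Duration = 8:11 (min:sec) = 491 s.
Bytes = 24,000 samples/s × 491 s × 2 bytes/sample × 4 ch = 94,272,000 bytes.
94,272,000 / 1,048,576 = 89.9 MiB.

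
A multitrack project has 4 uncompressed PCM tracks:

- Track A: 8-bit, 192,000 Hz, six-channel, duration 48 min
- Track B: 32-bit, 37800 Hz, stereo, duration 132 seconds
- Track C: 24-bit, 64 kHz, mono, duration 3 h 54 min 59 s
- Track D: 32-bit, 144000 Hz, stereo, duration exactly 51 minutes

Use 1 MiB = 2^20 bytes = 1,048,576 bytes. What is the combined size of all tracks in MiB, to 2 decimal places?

9145.55 MiB

Track A: 48 min = 2,880 s; 192,000 × 2,880 × 1 × 6 = 3,317,760,000 bytes.
Track B: 37,800 × 132 × 4 × 2 = 39,916,800 bytes.
Track C: 3 h 54 min 59 s = 14,099 s; 64,000 × 14,099 × 3 × 1 = 2,707,008,000 bytes.
Track D: exactly 51 minutes = 3,060 s; 144,000 × 3,060 × 4 × 2 = 3,525,120,000 bytes.
Total = 9,589,804,800 bytes = 9145.55 MiB.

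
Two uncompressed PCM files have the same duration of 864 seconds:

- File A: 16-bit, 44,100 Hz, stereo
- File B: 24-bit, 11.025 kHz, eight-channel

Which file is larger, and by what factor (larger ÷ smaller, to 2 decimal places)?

File A: 44,100 × 2 × 2 = 176,400 bytes/s.
File B: 11,025 × 3 × 8 = 264,600 bytes/s.
File B is larger; ratio = 228,614,400 / 152,409,600 = 1.50.

File B, by a factor of 1.50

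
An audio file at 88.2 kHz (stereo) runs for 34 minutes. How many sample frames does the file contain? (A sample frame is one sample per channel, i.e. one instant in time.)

34 minutes = 2,040 s.
88,200 samples/s × 2,040 s = 179,928,000 frames.

179,928,000 sample frames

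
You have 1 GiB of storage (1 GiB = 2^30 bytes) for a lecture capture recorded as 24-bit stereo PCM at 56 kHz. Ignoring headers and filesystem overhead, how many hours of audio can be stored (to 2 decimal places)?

Uncompressed byte rate = 56,000 × 3 × 2 = 336,000 bytes/s.
Capacity = 1 × 1,073,741,824 = 1,073,741,824 bytes.
1,073,741,824 / 336,000 ≈ 3195.66 s → 0.89 hours.

0.89 hours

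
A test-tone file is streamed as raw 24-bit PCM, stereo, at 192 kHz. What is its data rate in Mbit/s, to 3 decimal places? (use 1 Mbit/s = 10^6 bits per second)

Bit rate = 192,000 × 24 × 2 = 9,216,000 bits/s.
= 9.216 Mbit/s.

9.216 Mbit/s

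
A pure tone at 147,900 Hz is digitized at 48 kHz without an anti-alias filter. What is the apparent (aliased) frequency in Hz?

3,900 Hz

Nyquist = 48,000/2 = 24,000 Hz; 147,900 Hz exceeds it.
Alias = |147,900 − 3×48,000| = |147,900 − 144,000| = 3,900 Hz.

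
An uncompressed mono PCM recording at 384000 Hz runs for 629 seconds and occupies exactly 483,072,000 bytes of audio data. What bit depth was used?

Bytes per sample = 483,072,000 / (384,000 × 629 × 1) = 483,072,000 / 241,536,000 = 2.
Bit depth = 2 × 8 = 16 bits.

16 bits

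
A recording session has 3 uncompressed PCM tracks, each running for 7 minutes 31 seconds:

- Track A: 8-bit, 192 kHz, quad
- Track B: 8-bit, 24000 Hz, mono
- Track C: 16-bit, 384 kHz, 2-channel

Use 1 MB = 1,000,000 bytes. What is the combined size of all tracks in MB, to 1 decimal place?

1049.9 MB

7 minutes 31 seconds = 451 s.
Track A: 192,000 × 451 × 1 × 4 = 346,368,000 bytes.
Track B: 24,000 × 451 × 1 × 1 = 10,824,000 bytes.
Track C: 384,000 × 451 × 2 × 2 = 692,736,000 bytes.
Total = 1,049,928,000 bytes = 1049.9 MB.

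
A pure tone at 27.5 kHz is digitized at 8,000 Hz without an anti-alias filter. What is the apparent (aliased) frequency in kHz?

3.5 kHz

Nyquist = 8,000/2 = 4,000 Hz; 27,500 Hz exceeds it.
Alias = |27,500 − 3×8,000| = |27,500 − 24,000| = 3,500 Hz = 3.5 kHz.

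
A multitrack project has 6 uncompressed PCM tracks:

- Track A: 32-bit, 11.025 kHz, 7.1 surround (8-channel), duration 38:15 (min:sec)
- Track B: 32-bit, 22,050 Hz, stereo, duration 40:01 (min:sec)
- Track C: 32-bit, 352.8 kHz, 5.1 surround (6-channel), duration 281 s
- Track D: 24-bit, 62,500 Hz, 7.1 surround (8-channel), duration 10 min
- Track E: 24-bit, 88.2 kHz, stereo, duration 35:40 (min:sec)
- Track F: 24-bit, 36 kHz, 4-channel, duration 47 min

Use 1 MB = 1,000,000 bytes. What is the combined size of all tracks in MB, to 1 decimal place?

Track A: 38:15 (min:sec) = 2,295 s; 11,025 × 2,295 × 4 × 8 = 809,676,000 bytes.
Track B: 40:01 (min:sec) = 2,401 s; 22,050 × 2,401 × 4 × 2 = 423,536,400 bytes.
Track C: 352,800 × 281 × 4 × 6 = 2,379,283,200 bytes.
Track D: 10 min = 600 s; 62,500 × 600 × 3 × 8 = 900,000,000 bytes.
Track E: 35:40 (min:sec) = 2,140 s; 88,200 × 2,140 × 3 × 2 = 1,132,488,000 bytes.
Track F: 47 min = 2,820 s; 36,000 × 2,820 × 3 × 4 = 1,218,240,000 bytes.
Total = 6,863,223,600 bytes = 6863.2 MB.

6863.2 MB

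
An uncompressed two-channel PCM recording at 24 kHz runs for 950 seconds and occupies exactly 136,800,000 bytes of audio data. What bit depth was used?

24 bits

Bytes per sample = 136,800,000 / (24,000 × 950 × 2) = 136,800,000 / 45,600,000 = 3.
Bit depth = 3 × 8 = 24 bits.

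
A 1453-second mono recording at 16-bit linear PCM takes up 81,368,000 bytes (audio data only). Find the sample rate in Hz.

28,000 Hz

Bytes = sample_rate × seconds × bytes_per_sample × channels.
sample_rate = 81,368,000 / (1,453 × 2 × 1) = 81,368,000 / 2,906 = 28,000 Hz.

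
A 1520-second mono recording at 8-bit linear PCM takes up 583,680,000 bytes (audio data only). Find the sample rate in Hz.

384,000 Hz

Bytes = sample_rate × seconds × bytes_per_sample × channels.
sample_rate = 583,680,000 / (1,520 × 1 × 1) = 583,680,000 / 1,520 = 384,000 Hz.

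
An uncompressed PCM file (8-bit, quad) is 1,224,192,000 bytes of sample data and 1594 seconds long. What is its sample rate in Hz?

192,000 Hz

Bytes = sample_rate × seconds × bytes_per_sample × channels.
sample_rate = 1,224,192,000 / (1,594 × 1 × 4) = 1,224,192,000 / 6,376 = 192,000 Hz.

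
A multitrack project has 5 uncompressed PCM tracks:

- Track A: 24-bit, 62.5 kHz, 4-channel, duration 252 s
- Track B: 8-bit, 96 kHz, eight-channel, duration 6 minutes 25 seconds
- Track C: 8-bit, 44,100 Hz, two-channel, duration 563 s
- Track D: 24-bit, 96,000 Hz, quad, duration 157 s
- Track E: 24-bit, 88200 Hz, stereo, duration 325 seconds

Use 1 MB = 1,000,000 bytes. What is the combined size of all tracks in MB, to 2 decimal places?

Track A: 62,500 × 252 × 3 × 4 = 189,000,000 bytes.
Track B: 6 minutes 25 seconds = 385 s; 96,000 × 385 × 1 × 8 = 295,680,000 bytes.
Track C: 44,100 × 563 × 1 × 2 = 49,656,600 bytes.
Track D: 96,000 × 157 × 3 × 4 = 180,864,000 bytes.
Track E: 88,200 × 325 × 3 × 2 = 171,990,000 bytes.
Total = 887,190,600 bytes = 887.19 MB.

887.19 MB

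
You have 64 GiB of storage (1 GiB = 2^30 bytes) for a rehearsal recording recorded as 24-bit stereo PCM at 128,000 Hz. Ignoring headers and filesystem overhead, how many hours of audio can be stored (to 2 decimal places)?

Uncompressed byte rate = 128,000 × 3 × 2 = 768,000 bytes/s.
Capacity = 64 × 1,073,741,824 = 68,719,476,736 bytes.
68,719,476,736 / 768,000 ≈ 89478.49 s → 24.86 hours.

24.86 hours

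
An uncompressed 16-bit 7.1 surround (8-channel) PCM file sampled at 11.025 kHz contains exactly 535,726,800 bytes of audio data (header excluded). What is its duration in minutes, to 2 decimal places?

Byte rate = 11,025 × 2 × 8 = 176,400 bytes/s.
Duration = 535,726,800 / 176,400 = 3,037 s.
3,037 s / 60 = 50.62 minutes.

50.62 minutes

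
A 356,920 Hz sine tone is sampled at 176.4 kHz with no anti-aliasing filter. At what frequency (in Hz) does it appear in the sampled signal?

4,120 Hz

Nyquist = 176,400/2 = 88,200 Hz; 356,920 Hz exceeds it.
Alias = |356,920 − 2×176,400| = |356,920 − 352,800| = 4,120 Hz.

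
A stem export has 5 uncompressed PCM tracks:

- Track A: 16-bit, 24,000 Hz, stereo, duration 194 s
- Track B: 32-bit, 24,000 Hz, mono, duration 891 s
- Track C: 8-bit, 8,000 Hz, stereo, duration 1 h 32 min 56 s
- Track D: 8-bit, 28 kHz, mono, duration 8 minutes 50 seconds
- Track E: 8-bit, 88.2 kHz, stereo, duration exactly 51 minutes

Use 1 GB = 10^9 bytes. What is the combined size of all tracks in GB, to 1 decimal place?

Track A: 24,000 × 194 × 2 × 2 = 18,624,000 bytes.
Track B: 24,000 × 891 × 4 × 1 = 85,536,000 bytes.
Track C: 1 h 32 min 56 s = 5,576 s; 8,000 × 5,576 × 1 × 2 = 89,216,000 bytes.
Track D: 8 minutes 50 seconds = 530 s; 28,000 × 530 × 1 × 1 = 14,840,000 bytes.
Track E: exactly 51 minutes = 3,060 s; 88,200 × 3,060 × 1 × 2 = 539,784,000 bytes.
Total = 748,000,000 bytes = 0.7 GB.

0.7 GB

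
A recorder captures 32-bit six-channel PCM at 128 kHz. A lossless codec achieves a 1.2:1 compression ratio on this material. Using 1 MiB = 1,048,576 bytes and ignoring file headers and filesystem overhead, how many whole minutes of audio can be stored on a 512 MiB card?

Uncompressed byte rate = 128,000 × 4 × 6 = 3,072,000 bytes/s.
After 1.2:1 compression, effective rate ≈ 2560000 bytes/s.
Capacity = 512 × 1,048,576 = 536,870,912 bytes.
536,870,912 / effective rate ≈ 209.72 s → 3 minutes.

3 minutes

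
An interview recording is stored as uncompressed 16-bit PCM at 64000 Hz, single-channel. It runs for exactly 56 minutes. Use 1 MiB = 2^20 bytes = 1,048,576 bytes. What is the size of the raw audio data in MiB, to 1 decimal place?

Duration = exactly 56 minutes = 3,360 s.
Bytes = 64,000 samples/s × 3,360 s × 2 bytes/sample × 1 ch = 430,080,000 bytes.
430,080,000 / 1,048,576 = 410.2 MiB.

410.2 MiB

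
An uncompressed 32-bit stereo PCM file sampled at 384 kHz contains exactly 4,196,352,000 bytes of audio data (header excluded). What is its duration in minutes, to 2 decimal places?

Byte rate = 384,000 × 4 × 2 = 3,072,000 bytes/s.
Duration = 4,196,352,000 / 3,072,000 = 1,366 s.
1,366 s / 60 = 22.77 minutes.

22.77 minutes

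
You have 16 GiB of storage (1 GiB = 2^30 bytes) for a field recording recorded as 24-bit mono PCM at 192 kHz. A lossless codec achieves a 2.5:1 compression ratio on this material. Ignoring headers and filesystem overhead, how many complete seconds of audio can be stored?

Uncompressed byte rate = 192,000 × 3 × 1 = 576,000 bytes/s.
After 2.5:1 compression, effective rate ≈ 230400 bytes/s.
Capacity = 16 × 1,073,741,824 = 17,179,869,184 bytes.
17,179,869,184 / effective rate ≈ 74565.4 s → 74,565 seconds.

74,565 seconds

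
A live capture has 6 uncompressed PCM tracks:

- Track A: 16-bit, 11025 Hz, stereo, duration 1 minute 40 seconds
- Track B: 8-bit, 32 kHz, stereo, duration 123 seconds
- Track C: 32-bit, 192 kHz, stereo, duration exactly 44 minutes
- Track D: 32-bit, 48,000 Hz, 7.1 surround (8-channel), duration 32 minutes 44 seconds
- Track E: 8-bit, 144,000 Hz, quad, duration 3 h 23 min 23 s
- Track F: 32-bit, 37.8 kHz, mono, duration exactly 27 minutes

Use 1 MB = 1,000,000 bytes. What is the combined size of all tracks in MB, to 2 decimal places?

Track A: 1 minute 40 seconds = 100 s; 11,025 × 100 × 2 × 2 = 4,410,000 bytes.
Track B: 32,000 × 123 × 1 × 2 = 7,872,000 bytes.
Track C: exactly 44 minutes = 2,640 s; 192,000 × 2,640 × 4 × 2 = 4,055,040,000 bytes.
Track D: 32 minutes 44 seconds = 1,964 s; 48,000 × 1,964 × 4 × 8 = 3,016,704,000 bytes.
Track E: 3 h 23 min 23 s = 12,203 s; 144,000 × 12,203 × 1 × 4 = 7,028,928,000 bytes.
Track F: exactly 27 minutes = 1,620 s; 37,800 × 1,620 × 4 × 1 = 244,944,000 bytes.
Total = 14,357,898,000 bytes = 14357.90 MB.

14357.90 MB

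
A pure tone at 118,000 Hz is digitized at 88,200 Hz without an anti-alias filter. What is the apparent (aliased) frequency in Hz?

29,800 Hz

Nyquist = 88,200/2 = 44,100 Hz; 118,000 Hz exceeds it.
Alias = |118,000 − 1×88,200| = |118,000 − 88,200| = 29,800 Hz.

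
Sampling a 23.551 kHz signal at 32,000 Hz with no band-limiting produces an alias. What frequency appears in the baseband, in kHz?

8.449 kHz

Nyquist = 32,000/2 = 16,000 Hz; 23,551 Hz exceeds it.
Alias = |23,551 − 1×32,000| = |23,551 − 32,000| = 8,449 Hz = 8.449 kHz.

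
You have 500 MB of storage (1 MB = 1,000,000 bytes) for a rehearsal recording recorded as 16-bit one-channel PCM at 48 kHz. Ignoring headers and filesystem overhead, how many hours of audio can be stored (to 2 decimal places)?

Uncompressed byte rate = 48,000 × 2 × 1 = 96,000 bytes/s.
Capacity = 500 × 1,000,000 = 500,000,000 bytes.
500,000,000 / 96,000 ≈ 5208.33 s → 1.45 hours.

1.45 hours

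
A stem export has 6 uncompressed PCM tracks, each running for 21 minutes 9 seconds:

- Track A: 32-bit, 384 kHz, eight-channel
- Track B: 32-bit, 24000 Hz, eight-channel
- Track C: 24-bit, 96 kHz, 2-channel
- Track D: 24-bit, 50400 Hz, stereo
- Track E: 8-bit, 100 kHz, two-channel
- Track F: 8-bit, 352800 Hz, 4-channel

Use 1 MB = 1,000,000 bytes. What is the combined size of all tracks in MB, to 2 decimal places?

21 minutes 9 seconds = 1,269 s.
Track A: 384,000 × 1,269 × 4 × 8 = 15,593,472,000 bytes.
Track B: 24,000 × 1,269 × 4 × 8 = 974,592,000 bytes.
Track C: 96,000 × 1,269 × 3 × 2 = 730,944,000 bytes.
Track D: 50,400 × 1,269 × 3 × 2 = 383,745,600 bytes.
Track E: 100,000 × 1,269 × 1 × 2 = 253,800,000 bytes.
Track F: 352,800 × 1,269 × 1 × 4 = 1,790,812,800 bytes.
Total = 19,727,366,400 bytes = 19727.37 MB.

19727.37 MB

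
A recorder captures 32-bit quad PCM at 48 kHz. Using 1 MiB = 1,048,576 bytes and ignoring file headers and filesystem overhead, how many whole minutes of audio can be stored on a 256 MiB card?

Uncompressed byte rate = 48,000 × 4 × 4 = 768,000 bytes/s.
Capacity = 256 × 1,048,576 = 268,435,456 bytes.
268,435,456 / 768,000 ≈ 349.53 s → 5 minutes.

5 minutes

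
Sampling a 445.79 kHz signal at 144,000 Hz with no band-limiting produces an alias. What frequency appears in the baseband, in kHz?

Nyquist = 144,000/2 = 72,000 Hz; 445,790 Hz exceeds it.
Alias = |445,790 − 3×144,000| = |445,790 − 432,000| = 13,790 Hz = 13.79 kHz.

13.79 kHz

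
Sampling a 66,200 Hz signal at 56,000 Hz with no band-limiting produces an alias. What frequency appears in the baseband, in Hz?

10,200 Hz

Nyquist = 56,000/2 = 28,000 Hz; 66,200 Hz exceeds it.
Alias = |66,200 − 1×56,000| = |66,200 − 56,000| = 10,200 Hz.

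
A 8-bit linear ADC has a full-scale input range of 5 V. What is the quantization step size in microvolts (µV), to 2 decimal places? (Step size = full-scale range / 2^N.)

5 V / 2^8 = 5 / 256 V = 19531.25 µV.

19531.25 µV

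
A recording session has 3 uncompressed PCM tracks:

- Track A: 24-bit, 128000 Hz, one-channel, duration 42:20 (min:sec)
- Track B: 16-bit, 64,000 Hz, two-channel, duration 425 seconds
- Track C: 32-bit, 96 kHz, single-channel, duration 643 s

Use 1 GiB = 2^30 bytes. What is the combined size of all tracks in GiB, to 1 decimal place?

Track A: 42:20 (min:sec) = 2,540 s; 128,000 × 2,540 × 3 × 1 = 975,360,000 bytes.
Track B: 64,000 × 425 × 2 × 2 = 108,800,000 bytes.
Track C: 96,000 × 643 × 4 × 1 = 246,912,000 bytes.
Total = 1,331,072,000 bytes = 1.2 GiB.

1.2 GiB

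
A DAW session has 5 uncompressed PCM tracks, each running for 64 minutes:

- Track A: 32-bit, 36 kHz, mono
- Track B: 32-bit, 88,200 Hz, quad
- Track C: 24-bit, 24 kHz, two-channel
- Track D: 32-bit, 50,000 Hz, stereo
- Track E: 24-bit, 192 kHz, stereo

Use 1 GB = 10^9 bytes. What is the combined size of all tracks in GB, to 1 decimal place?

12.5 GB

64 minutes = 3,840 s.
Track A: 36,000 × 3,840 × 4 × 1 = 552,960,000 bytes.
Track B: 88,200 × 3,840 × 4 × 4 = 5,419,008,000 bytes.
Track C: 24,000 × 3,840 × 3 × 2 = 552,960,000 bytes.
Track D: 50,000 × 3,840 × 4 × 2 = 1,536,000,000 bytes.
Track E: 192,000 × 3,840 × 3 × 2 = 4,423,680,000 bytes.
Total = 12,484,608,000 bytes = 12.5 GB.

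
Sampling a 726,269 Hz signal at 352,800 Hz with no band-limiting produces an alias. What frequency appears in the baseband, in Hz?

20,669 Hz

Nyquist = 352,800/2 = 176,400 Hz; 726,269 Hz exceeds it.
Alias = |726,269 − 2×352,800| = |726,269 − 705,600| = 20,669 Hz.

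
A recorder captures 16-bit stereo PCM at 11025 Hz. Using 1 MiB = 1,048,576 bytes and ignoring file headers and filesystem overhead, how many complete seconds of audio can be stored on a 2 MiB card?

47 seconds

Uncompressed byte rate = 11,025 × 2 × 2 = 44,100 bytes/s.
Capacity = 2 × 1,048,576 = 2,097,152 bytes.
2,097,152 / 44,100 ≈ 47.55 s → 47 seconds.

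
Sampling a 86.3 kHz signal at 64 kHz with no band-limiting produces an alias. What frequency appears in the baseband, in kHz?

22.3 kHz

Nyquist = 64,000/2 = 32,000 Hz; 86,300 Hz exceeds it.
Alias = |86,300 − 1×64,000| = |86,300 − 64,000| = 22,300 Hz = 22.3 kHz.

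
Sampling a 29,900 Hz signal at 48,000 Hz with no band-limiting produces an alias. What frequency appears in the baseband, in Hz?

18,100 Hz

Nyquist = 48,000/2 = 24,000 Hz; 29,900 Hz exceeds it.
Alias = |29,900 − 1×48,000| = |29,900 − 48,000| = 18,100 Hz.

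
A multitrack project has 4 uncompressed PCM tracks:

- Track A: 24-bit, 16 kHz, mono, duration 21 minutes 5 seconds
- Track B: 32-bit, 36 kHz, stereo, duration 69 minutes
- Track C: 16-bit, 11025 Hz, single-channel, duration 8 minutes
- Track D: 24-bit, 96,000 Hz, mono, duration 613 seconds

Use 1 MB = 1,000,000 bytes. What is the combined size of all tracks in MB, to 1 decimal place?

Track A: 21 minutes 5 seconds = 1,265 s; 16,000 × 1,265 × 3 × 1 = 60,720,000 bytes.
Track B: 69 minutes = 4,140 s; 36,000 × 4,140 × 4 × 2 = 1,192,320,000 bytes.
Track C: 8 minutes = 480 s; 11,025 × 480 × 2 × 1 = 10,584,000 bytes.
Track D: 96,000 × 613 × 3 × 1 = 176,544,000 bytes.
Total = 1,440,168,000 bytes = 1440.2 MB.

1440.2 MB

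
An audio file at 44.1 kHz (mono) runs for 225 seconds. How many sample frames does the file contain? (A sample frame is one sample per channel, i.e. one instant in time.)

44,100 samples/s × 225 s = 9,922,500 frames.

9,922,500 sample frames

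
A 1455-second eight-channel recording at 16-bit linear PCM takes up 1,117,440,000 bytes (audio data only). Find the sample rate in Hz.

48,000 Hz

Bytes = sample_rate × seconds × bytes_per_sample × channels.
sample_rate = 1,117,440,000 / (1,455 × 2 × 8) = 1,117,440,000 / 23,280 = 48,000 Hz.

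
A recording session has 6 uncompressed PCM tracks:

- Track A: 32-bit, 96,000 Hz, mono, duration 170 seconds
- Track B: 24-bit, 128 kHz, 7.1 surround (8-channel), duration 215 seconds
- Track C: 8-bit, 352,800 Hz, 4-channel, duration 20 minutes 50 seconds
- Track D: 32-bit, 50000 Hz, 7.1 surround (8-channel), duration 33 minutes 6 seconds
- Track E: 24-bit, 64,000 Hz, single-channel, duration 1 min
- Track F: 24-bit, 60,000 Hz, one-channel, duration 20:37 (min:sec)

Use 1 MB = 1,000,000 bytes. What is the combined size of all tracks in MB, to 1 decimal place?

Track A: 96,000 × 170 × 4 × 1 = 65,280,000 bytes.
Track B: 128,000 × 215 × 3 × 8 = 660,480,000 bytes.
Track C: 20 minutes 50 seconds = 1,250 s; 352,800 × 1,250 × 1 × 4 = 1,764,000,000 bytes.
Track D: 33 minutes 6 seconds = 1,986 s; 50,000 × 1,986 × 4 × 8 = 3,177,600,000 bytes.
Track E: 1 min = 60 s; 64,000 × 60 × 3 × 1 = 11,520,000 bytes.
Track F: 20:37 (min:sec) = 1,237 s; 60,000 × 1,237 × 3 × 1 = 222,660,000 bytes.
Total = 5,901,540,000 bytes = 5901.5 MB.

5901.5 MB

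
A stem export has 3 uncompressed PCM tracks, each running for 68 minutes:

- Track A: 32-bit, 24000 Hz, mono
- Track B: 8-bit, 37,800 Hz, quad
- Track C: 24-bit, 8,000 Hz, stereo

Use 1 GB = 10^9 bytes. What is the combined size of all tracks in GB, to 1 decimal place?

1.2 GB

68 minutes = 4,080 s.
Track A: 24,000 × 4,080 × 4 × 1 = 391,680,000 bytes.
Track B: 37,800 × 4,080 × 1 × 4 = 616,896,000 bytes.
Track C: 8,000 × 4,080 × 3 × 2 = 195,840,000 bytes.
Total = 1,204,416,000 bytes = 1.2 GB.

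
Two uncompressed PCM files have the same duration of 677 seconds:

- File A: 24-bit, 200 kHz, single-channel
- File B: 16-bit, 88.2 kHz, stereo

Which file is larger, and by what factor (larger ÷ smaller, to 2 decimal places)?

File A, by a factor of 1.70

File A: 200,000 × 3 × 1 = 600,000 bytes/s.
File B: 88,200 × 2 × 2 = 352,800 bytes/s.
File A is larger; ratio = 406,200,000 / 238,845,600 = 1.70.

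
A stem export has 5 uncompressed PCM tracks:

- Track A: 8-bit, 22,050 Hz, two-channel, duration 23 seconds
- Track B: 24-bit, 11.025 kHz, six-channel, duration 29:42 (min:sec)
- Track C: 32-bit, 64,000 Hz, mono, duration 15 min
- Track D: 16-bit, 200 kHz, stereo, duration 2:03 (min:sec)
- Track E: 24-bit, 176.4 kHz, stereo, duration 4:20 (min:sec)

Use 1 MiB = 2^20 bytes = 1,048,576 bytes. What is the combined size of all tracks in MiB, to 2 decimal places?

Track A: 22,050 × 23 × 1 × 2 = 1,014,300 bytes.
Track B: 29:42 (min:sec) = 1,782 s; 11,025 × 1,782 × 3 × 6 = 353,637,900 bytes.
Track C: 15 min = 900 s; 64,000 × 900 × 4 × 1 = 230,400,000 bytes.
Track D: 2:03 (min:sec) = 123 s; 200,000 × 123 × 2 × 2 = 98,400,000 bytes.
Track E: 4:20 (min:sec) = 260 s; 176,400 × 260 × 3 × 2 = 275,184,000 bytes.
Total = 958,636,200 bytes = 914.23 MiB.

914.23 MiB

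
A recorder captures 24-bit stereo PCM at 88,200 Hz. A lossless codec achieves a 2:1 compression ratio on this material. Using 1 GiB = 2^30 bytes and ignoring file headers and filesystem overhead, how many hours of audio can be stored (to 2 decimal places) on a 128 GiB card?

144.28 hours

Uncompressed byte rate = 88,200 × 3 × 2 = 529,200 bytes/s.
After 2:1 compression, effective rate ≈ 264600 bytes/s.
Capacity = 128 × 1,073,741,824 = 137,438,953,472 bytes.
137,438,953,472 / effective rate ≈ 519421.59 s → 144.28 hours.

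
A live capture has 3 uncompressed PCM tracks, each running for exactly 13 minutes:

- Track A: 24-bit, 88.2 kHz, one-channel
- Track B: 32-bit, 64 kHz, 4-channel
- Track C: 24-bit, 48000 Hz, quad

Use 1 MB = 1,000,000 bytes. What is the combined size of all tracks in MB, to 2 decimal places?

1454.39 MB

exactly 13 minutes = 780 s.
Track A: 88,200 × 780 × 3 × 1 = 206,388,000 bytes.
Track B: 64,000 × 780 × 4 × 4 = 798,720,000 bytes.
Track C: 48,000 × 780 × 3 × 4 = 449,280,000 bytes.
Total = 1,454,388,000 bytes = 1454.39 MB.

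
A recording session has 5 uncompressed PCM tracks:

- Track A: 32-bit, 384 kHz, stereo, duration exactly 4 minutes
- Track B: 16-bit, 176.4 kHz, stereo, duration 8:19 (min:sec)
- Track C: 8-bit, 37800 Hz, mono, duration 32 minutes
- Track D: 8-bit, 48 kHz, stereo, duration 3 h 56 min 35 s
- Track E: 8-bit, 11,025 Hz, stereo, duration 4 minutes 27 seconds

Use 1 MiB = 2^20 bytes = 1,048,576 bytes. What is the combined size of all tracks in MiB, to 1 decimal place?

2413.3 MiB

Track A: exactly 4 minutes = 240 s; 384,000 × 240 × 4 × 2 = 737,280,000 bytes.
Track B: 8:19 (min:sec) = 499 s; 176,400 × 499 × 2 × 2 = 352,094,400 bytes.
Track C: 32 minutes = 1,920 s; 37,800 × 1,920 × 1 × 1 = 72,576,000 bytes.
Track D: 3 h 56 min 35 s = 14,195 s; 48,000 × 14,195 × 1 × 2 = 1,362,720,000 bytes.
Track E: 4 minutes 27 seconds = 267 s; 11,025 × 267 × 1 × 2 = 5,887,350 bytes.
Total = 2,530,557,750 bytes = 2413.3 MiB.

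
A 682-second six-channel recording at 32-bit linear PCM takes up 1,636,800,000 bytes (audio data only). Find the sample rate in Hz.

Bytes = sample_rate × seconds × bytes_per_sample × channels.
sample_rate = 1,636,800,000 / (682 × 4 × 6) = 1,636,800,000 / 16,368 = 100,000 Hz.

100,000 Hz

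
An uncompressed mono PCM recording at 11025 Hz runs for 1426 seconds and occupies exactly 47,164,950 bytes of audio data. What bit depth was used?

Bytes per sample = 47,164,950 / (11,025 × 1,426 × 1) = 47,164,950 / 15,721,650 = 3.
Bit depth = 3 × 8 = 24 bits.

24 bits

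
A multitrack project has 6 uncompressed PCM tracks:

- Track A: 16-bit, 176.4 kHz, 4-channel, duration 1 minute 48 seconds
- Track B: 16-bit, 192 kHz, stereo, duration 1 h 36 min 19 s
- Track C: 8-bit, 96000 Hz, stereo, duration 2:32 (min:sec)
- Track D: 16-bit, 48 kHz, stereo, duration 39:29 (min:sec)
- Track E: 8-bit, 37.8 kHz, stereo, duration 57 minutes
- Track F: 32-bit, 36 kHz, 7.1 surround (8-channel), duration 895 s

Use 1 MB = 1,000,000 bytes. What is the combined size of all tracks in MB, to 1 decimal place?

Track A: 1 minute 48 seconds = 108 s; 176,400 × 108 × 2 × 4 = 152,409,600 bytes.
Track B: 1 h 36 min 19 s = 5,779 s; 192,000 × 5,779 × 2 × 2 = 4,438,272,000 bytes.
Track C: 2:32 (min:sec) = 152 s; 96,000 × 152 × 1 × 2 = 29,184,000 bytes.
Track D: 39:29 (min:sec) = 2,369 s; 48,000 × 2,369 × 2 × 2 = 454,848,000 bytes.
Track E: 57 minutes = 3,420 s; 37,800 × 3,420 × 1 × 2 = 258,552,000 bytes.
Track F: 36,000 × 895 × 4 × 8 = 1,031,040,000 bytes.
Total = 6,364,305,600 bytes = 6364.3 MB.

6364.3 MB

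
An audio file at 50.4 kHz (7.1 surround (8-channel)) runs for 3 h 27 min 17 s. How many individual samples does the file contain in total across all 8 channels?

5,014,598,400 samples

3 h 27 min 17 s = 12,437 s.
50,400 × 12,437 s × 8 ch = 5,014,598,400 samples.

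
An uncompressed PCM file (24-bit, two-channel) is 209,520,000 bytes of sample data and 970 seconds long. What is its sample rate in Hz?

36,000 Hz

Bytes = sample_rate × seconds × bytes_per_sample × channels.
sample_rate = 209,520,000 / (970 × 3 × 2) = 209,520,000 / 5,820 = 36,000 Hz.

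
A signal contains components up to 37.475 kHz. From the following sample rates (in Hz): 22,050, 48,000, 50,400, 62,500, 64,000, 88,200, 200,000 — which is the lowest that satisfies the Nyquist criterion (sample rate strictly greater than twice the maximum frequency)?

88,200 Hz

Need sample rate > 2 × 37,475 = 74,950 Hz.
Lowest listed rate above 74,950 Hz is 88,200 Hz.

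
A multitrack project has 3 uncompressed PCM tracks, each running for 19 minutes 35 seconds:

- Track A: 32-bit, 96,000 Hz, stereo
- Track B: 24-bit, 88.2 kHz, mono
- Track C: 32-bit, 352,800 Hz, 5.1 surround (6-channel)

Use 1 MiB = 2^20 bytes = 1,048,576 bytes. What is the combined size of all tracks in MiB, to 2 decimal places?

19 minutes 35 seconds = 1,175 s.
Track A: 96,000 × 1,175 × 4 × 2 = 902,400,000 bytes.
Track B: 88,200 × 1,175 × 3 × 1 = 310,905,000 bytes.
Track C: 352,800 × 1,175 × 4 × 6 = 9,948,960,000 bytes.
Total = 11,162,265,000 bytes = 10645.17 MiB.

10645.17 MiB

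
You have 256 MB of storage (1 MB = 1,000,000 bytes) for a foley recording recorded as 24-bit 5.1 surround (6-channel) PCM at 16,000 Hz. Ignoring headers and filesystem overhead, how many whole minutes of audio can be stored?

14 minutes

Uncompressed byte rate = 16,000 × 3 × 6 = 288,000 bytes/s.
Capacity = 256 × 1,000,000 = 256,000,000 bytes.
256,000,000 / 288,000 ≈ 888.89 s → 14 minutes.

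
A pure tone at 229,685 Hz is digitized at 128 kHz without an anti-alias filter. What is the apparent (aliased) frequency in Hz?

Nyquist = 128,000/2 = 64,000 Hz; 229,685 Hz exceeds it.
Alias = |229,685 − 2×128,000| = |229,685 − 256,000| = 26,315 Hz.

26,315 Hz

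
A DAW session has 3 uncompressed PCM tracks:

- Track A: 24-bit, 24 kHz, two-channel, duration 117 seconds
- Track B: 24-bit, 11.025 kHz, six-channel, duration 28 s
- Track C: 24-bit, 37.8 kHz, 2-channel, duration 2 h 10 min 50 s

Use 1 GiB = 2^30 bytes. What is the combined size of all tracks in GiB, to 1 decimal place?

1.7 GiB

Track A: 24,000 × 117 × 3 × 2 = 16,848,000 bytes.
Track B: 11,025 × 28 × 3 × 6 = 5,556,600 bytes.
Track C: 2 h 10 min 50 s = 7,850 s; 37,800 × 7,850 × 3 × 2 = 1,780,380,000 bytes.
Total = 1,802,784,600 bytes = 1.7 GiB.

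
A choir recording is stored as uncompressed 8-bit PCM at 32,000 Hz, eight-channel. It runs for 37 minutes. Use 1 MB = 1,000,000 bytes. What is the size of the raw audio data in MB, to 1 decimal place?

568.3 MB

Duration = 37 minutes = 2,220 s.
Bytes = 32,000 samples/s × 2,220 s × 1 bytes/sample × 8 ch = 568,320,000 bytes.
568,320,000 / 1,000,000 = 568.3 MB.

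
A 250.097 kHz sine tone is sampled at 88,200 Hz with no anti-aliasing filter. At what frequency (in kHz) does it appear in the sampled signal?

14.503 kHz

Nyquist = 88,200/2 = 44,100 Hz; 250,097 Hz exceeds it.
Alias = |250,097 − 3×88,200| = |250,097 − 264,600| = 14,503 Hz = 14.503 kHz.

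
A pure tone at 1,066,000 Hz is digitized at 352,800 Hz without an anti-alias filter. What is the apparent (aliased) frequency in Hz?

7,600 Hz

Nyquist = 352,800/2 = 176,400 Hz; 1,066,000 Hz exceeds it.
Alias = |1,066,000 − 3×352,800| = |1,066,000 − 1,058,400| = 7,600 Hz.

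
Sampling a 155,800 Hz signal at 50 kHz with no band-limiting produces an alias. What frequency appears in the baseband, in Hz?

5,800 Hz

Nyquist = 50,000/2 = 25,000 Hz; 155,800 Hz exceeds it.
Alias = |155,800 − 3×50,000| = |155,800 − 150,000| = 5,800 Hz.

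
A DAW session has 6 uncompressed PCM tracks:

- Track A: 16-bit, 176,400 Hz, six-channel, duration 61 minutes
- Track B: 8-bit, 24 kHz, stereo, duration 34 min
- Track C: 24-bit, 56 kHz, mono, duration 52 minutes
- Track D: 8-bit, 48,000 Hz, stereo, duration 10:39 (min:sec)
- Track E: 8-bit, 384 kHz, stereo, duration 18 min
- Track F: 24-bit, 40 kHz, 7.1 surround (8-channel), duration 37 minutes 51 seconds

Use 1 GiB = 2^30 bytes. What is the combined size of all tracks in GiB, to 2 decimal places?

Track A: 61 minutes = 3,660 s; 176,400 × 3,660 × 2 × 6 = 7,747,488,000 bytes.
Track B: 34 min = 2,040 s; 24,000 × 2,040 × 1 × 2 = 97,920,000 bytes.
Track C: 52 minutes = 3,120 s; 56,000 × 3,120 × 3 × 1 = 524,160,000 bytes.
Track D: 10:39 (min:sec) = 639 s; 48,000 × 639 × 1 × 2 = 61,344,000 bytes.
Track E: 18 min = 1,080 s; 384,000 × 1,080 × 1 × 2 = 829,440,000 bytes.
Track F: 37 minutes 51 seconds = 2,271 s; 40,000 × 2,271 × 3 × 8 = 2,180,160,000 bytes.
Total = 11,440,512,000 bytes = 10.65 GiB.

10.65 GiB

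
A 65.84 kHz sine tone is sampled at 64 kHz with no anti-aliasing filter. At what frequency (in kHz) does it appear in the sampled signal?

1.84 kHz

Nyquist = 64,000/2 = 32,000 Hz; 65,840 Hz exceeds it.
Alias = |65,840 − 1×64,000| = |65,840 − 64,000| = 1,840 Hz = 1.84 kHz.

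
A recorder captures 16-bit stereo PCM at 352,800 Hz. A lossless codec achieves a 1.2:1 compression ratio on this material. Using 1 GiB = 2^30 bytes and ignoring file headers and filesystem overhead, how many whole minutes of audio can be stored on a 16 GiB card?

Uncompressed byte rate = 352,800 × 2 × 2 = 1,411,200 bytes/s.
After 1.2:1 compression, effective rate ≈ 1176000 bytes/s.
Capacity = 16 × 1,073,741,824 = 17,179,869,184 bytes.
17,179,869,184 / effective rate ≈ 14608.73 s → 243 minutes.

243 minutes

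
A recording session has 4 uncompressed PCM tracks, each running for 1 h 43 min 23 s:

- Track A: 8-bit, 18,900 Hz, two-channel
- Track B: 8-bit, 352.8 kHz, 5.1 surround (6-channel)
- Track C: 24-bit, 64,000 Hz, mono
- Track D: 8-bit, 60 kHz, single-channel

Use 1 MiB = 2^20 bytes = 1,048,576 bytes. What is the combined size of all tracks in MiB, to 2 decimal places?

1 h 43 min 23 s = 6,203 s.
Track A: 18,900 × 6,203 × 1 × 2 = 234,473,400 bytes.
Track B: 352,800 × 6,203 × 1 × 6 = 13,130,510,400 bytes.
Track C: 64,000 × 6,203 × 3 × 1 = 1,190,976,000 bytes.
Track D: 60,000 × 6,203 × 1 × 1 = 372,180,000 bytes.
Total = 14,928,139,800 bytes = 14236.58 MiB.

14236.58 MiB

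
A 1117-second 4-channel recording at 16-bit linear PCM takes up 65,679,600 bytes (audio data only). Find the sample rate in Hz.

7,350 Hz

Bytes = sample_rate × seconds × bytes_per_sample × channels.
sample_rate = 65,679,600 / (1,117 × 2 × 4) = 65,679,600 / 8,936 = 7,350 Hz.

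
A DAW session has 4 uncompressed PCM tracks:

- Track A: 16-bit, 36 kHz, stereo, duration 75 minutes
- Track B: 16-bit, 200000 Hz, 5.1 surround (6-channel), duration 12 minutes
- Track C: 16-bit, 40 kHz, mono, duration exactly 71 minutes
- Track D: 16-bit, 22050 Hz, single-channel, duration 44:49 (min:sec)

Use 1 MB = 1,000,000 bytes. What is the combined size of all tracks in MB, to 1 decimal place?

Track A: 75 minutes = 4,500 s; 36,000 × 4,500 × 2 × 2 = 648,000,000 bytes.
Track B: 12 minutes = 720 s; 200,000 × 720 × 2 × 6 = 1,728,000,000 bytes.
Track C: exactly 71 minutes = 4,260 s; 40,000 × 4,260 × 2 × 1 = 340,800,000 bytes.
Track D: 44:49 (min:sec) = 2,689 s; 22,050 × 2,689 × 2 × 1 = 118,584,900 bytes.
Total = 2,835,384,900 bytes = 2835.4 MB.

2835.4 MB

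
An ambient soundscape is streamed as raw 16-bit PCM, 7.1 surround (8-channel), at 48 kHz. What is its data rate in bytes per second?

Bit rate = 48,000 × 16 × 8 = 6,144,000 bits/s.
6,144,000 / 8 = 768,000 bytes/s.

768,000 bytes/s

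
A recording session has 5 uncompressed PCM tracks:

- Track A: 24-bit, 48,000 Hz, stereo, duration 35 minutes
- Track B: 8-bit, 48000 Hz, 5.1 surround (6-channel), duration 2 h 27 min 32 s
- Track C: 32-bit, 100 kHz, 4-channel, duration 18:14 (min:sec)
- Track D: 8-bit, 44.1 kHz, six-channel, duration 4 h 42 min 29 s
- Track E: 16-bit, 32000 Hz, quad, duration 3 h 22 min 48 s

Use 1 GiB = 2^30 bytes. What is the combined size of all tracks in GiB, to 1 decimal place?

Track A: 35 minutes = 2,100 s; 48,000 × 2,100 × 3 × 2 = 604,800,000 bytes.
Track B: 2 h 27 min 32 s = 8,852 s; 48,000 × 8,852 × 1 × 6 = 2,549,376,000 bytes.
Track C: 18:14 (min:sec) = 1,094 s; 100,000 × 1,094 × 4 × 4 = 1,750,400,000 bytes.
Track D: 4 h 42 min 29 s = 16,949 s; 44,100 × 16,949 × 1 × 6 = 4,484,705,400 bytes.
Track E: 3 h 22 min 48 s = 12,168 s; 32,000 × 12,168 × 2 × 4 = 3,115,008,000 bytes.
Total = 12,504,289,400 bytes = 11.6 GiB.

11.6 GiB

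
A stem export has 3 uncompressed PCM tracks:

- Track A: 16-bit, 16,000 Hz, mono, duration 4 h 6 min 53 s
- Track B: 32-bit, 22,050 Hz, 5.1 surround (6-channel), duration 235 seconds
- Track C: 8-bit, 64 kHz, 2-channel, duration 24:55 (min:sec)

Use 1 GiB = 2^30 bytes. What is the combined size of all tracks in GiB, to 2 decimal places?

Track A: 4 h 6 min 53 s = 14,813 s; 16,000 × 14,813 × 2 × 1 = 474,016,000 bytes.
Track B: 22,050 × 235 × 4 × 6 = 124,362,000 bytes.
Track C: 24:55 (min:sec) = 1,495 s; 64,000 × 1,495 × 1 × 2 = 191,360,000 bytes.
Total = 789,738,000 bytes = 0.74 GiB.

0.74 GiB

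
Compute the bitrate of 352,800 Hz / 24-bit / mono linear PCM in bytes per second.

Bit rate = 352,800 × 24 × 1 = 8,467,200 bits/s.
8,467,200 / 8 = 1,058,400 bytes/s.

1,058,400 bytes/s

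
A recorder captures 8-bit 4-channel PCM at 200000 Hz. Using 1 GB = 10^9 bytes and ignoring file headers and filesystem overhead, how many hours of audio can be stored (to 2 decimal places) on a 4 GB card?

1.39 hours

Uncompressed byte rate = 200,000 × 1 × 4 = 800,000 bytes/s.
Capacity = 4 × 1,000,000,000 = 4,000,000,000 bytes.
4,000,000,000 / 800,000 ≈ 5000 s → 1.39 hours.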